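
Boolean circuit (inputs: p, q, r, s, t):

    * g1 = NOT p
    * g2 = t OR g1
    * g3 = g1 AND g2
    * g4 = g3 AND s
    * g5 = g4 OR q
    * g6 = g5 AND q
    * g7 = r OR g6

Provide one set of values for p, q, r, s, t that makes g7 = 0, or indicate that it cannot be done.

p=1 q=0 r=0 s=1 t=1

g7 = r OR g6 must be 0, so both r = 0 and g6 = 0.
Check with p=1 q=0 r=0 s=1 t=1:
g1 = NOT p = NOT 1 = 0
g2 = t OR g1 = 1 OR 0 = 1
g3 = g1 AND g2 = 0 AND 1 = 0
g4 = g3 AND s = 0 AND 1 = 0
g5 = g4 OR q = 0 OR 0 = 0
g6 = g5 AND q = 0 AND 0 = 0
g7 = r OR g6 = 0 OR 0 = 0
So g7 = 0 as required.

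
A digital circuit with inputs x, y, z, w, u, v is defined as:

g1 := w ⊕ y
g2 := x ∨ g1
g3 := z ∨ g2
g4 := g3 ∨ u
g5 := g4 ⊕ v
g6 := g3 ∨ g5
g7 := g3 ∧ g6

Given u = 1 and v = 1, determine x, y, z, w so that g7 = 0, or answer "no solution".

g7 = g3 ∧ g6 must be 0, so at least one of g3, g6 is 0.
Check with u = 1 and v = 1 and x=0, y=0, z=0, w=0:
g1 = w ⊕ y = 0 ⊕ 0 = 0
g2 = x ∨ g1 = 0 ∨ 0 = 0
g3 = z ∨ g2 = 0 ∨ 0 = 0
g4 = g3 ∨ u = 0 ∨ 1 = 1
g5 = g4 ⊕ v = 1 ⊕ 1 = 0
g6 = g3 ∨ g5 = 0 ∨ 0 = 0
g7 = g3 ∧ g6 = 0 ∧ 0 = 0
So g7 = 0.

x=0 y=0 z=0 w=0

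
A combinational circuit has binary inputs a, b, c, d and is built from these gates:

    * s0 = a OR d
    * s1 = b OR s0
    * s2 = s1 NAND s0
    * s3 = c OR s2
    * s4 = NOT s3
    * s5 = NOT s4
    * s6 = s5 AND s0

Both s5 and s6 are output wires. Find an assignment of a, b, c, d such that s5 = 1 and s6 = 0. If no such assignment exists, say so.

a=0 b=1 c=1 d=0

Check with a=0 b=1 c=1 d=0:
s0 = a OR d = 0 OR 0 = 0
s1 = b OR s0 = 1 OR 0 = 1
s2 = s1 NAND s0 = 1 NAND 0 = 1
s3 = c OR s2 = 1 OR 1 = 1
s4 = NOT s3 = NOT 1 = 0
s5 = NOT s4 = NOT 0 = 1
s6 = s5 AND s0 = 1 AND 0 = 0
So s5 = 1 and s6 = 0.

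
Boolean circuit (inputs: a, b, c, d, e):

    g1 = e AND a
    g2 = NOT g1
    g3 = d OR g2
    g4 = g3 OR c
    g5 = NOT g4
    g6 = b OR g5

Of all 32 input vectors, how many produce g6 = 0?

15

g6 = b OR g5 must be 0, so both b = 0 and g5 = 0.
Enumerating the 32 input combinations, 15 give g6 = 0 and 17 give g6 = 1.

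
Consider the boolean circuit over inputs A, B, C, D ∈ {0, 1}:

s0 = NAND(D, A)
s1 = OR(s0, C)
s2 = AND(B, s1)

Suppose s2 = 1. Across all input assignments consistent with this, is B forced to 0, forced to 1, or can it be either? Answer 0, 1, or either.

s2 = AND(B, s1) must be 1, so both B = 1 and s1 = 1.
s1 = OR(s0, C) must be 1, so at least one of s0, C is 1.
Every assignment with s2 = 1 has B = 1; there are 7 such assignment(s).

1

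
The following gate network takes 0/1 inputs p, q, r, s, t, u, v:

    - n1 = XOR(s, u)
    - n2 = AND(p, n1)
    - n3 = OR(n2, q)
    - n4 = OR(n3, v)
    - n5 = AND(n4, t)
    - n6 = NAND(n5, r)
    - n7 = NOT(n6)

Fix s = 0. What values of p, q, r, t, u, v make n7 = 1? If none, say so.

Check with s = 0 and p=1, q=0, r=1, t=1, u=1, v=1:
n1 = XOR(s, u) = XOR(0, 1) = 1
n2 = AND(p, n1) = AND(1, 1) = 1
n3 = OR(n2, q) = OR(1, 0) = 1
n4 = OR(n3, v) = OR(1, 1) = 1
n5 = AND(n4, t) = AND(1, 1) = 1
n6 = NAND(n5, r) = NAND(1, 1) = 0
n7 = NOT(n6) = NOT 0 = 1
So n7 = 1.

p=1, q=0, r=1, t=1, u=1, v=1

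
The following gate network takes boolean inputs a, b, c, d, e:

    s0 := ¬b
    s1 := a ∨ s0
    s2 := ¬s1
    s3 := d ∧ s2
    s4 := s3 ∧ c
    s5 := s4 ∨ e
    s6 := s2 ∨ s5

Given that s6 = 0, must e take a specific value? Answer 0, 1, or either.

0

s6 = s2 ∨ s5 must be 0, so both s2 = 0 and s5 = 0.
Every assignment with s6 = 0 has e = 0; there are 12 such assignment(s).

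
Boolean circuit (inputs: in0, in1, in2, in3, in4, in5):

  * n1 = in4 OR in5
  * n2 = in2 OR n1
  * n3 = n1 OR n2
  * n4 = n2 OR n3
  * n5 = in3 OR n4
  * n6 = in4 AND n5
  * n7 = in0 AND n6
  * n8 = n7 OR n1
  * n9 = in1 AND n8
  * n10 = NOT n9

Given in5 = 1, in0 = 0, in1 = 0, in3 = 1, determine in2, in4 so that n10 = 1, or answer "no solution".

in2=1 in4=1

Check with in5 = 1, in0 = 0, in1 = 0, in3 = 1 and in2=1, in4=1:
n1 = in4 OR in5 = 1 OR 1 = 1
n2 = in2 OR n1 = 1 OR 1 = 1
n3 = n1 OR n2 = 1 OR 1 = 1
n4 = n2 OR n3 = 1 OR 1 = 1
n5 = in3 OR n4 = 1 OR 1 = 1
n6 = in4 AND n5 = 1 AND 1 = 1
n7 = in0 AND n6 = 0 AND 1 = 0
n8 = n7 OR n1 = 0 OR 1 = 1
n9 = in1 AND n8 = 0 AND 1 = 0
n10 = NOT n9 = NOT 0 = 1
So n10 = 1.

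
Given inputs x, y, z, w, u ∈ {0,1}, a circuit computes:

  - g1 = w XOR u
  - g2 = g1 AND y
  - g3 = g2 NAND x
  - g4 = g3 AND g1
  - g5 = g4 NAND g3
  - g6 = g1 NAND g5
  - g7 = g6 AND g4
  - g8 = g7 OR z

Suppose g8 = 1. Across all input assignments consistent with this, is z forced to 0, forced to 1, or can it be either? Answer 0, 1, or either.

Both values of z occur among assignments with g8 = 1:
  z=0: x=0, y=0, z=0, w=0, u=1
  z=1: x=0, y=0, z=1, w=0, u=0

either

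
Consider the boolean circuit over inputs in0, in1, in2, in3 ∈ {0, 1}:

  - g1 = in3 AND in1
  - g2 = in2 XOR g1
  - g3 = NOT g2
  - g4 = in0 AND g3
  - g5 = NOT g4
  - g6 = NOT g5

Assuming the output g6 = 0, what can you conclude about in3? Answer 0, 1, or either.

either

Both values of in3 occur among assignments with g6 = 0:
  in3=0: in0=0, in1=0, in2=0, in3=0
  in3=1: in0=0, in1=0, in2=0, in3=1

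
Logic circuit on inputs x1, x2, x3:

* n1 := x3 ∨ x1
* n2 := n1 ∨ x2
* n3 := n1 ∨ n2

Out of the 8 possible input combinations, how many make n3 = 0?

n3 = n1 ∨ n2 must be 0, so both n1 = 0 and n2 = 0.
Satisfying assignments:
  x1=0, x2=0, x3=0

1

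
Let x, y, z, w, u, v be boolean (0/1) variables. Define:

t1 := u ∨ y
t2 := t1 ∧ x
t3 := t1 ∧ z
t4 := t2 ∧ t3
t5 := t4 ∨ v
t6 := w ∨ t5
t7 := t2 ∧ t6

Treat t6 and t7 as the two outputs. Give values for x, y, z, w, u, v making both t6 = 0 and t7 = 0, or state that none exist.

Check with x=1 y=0 z=1 w=0 u=0 v=0:
t1 = u ∨ y = 0 ∨ 0 = 0
t2 = t1 ∧ x = 0 ∧ 1 = 0
t3 = t1 ∧ z = 0 ∧ 1 = 0
t4 = t2 ∧ t3 = 0 ∧ 0 = 0
t5 = t4 ∨ v = 0 ∨ 0 = 0
t6 = w ∨ t5 = 0 ∨ 0 = 0
t7 = t2 ∧ t6 = 0 ∧ 0 = 0
So t6 = 0 and t7 = 0.

x=1 y=0 z=1 w=0 u=0 v=0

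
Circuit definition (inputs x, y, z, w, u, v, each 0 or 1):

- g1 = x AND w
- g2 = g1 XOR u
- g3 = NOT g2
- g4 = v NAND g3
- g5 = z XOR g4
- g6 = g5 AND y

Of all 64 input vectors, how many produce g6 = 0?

g6 = g5 AND y must be 0, so at least one of g5, y is 0.
Enumerating the 64 input combinations, 48 give g6 = 0 and 16 give g6 = 1.

48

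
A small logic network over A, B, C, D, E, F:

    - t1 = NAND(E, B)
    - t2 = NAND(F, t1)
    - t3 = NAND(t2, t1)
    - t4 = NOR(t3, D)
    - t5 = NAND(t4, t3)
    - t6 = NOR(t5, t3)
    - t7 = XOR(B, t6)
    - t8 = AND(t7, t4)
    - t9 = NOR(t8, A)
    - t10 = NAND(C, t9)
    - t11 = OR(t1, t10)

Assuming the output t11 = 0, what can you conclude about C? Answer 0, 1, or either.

t11 = OR(t1, t10) must be 0, so both t1 = 0 and t10 = 0.
t1 = NAND(E, B) must be 0, so both E = 1 and B = 1.
t10 = NAND(C, t9) must be 0, so both C = 1 and t9 = 1.
Every assignment with t11 = 0 has C = 1; there are 4 such assignment(s).
  A=0, B=1, C=1, D=0, E=1, F=0
  A=0, B=1, C=1, D=0, E=1, F=1
  A=0, B=1, C=1, D=1, E=1, F=0
  A=0, B=1, C=1, D=1, E=1, F=1

1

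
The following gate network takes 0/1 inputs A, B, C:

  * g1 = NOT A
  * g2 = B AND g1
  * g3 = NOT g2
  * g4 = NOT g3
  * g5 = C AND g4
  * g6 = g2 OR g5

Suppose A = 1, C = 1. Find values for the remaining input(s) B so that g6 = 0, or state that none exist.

g6 = g2 OR g5 must be 0, so both g2 = 0 and g5 = 0.
Check with A = 1, C = 1 and B=0:
g1 = NOT A = NOT 1 = 0
g2 = B AND g1 = 0 AND 0 = 0
g3 = NOT g2 = NOT 0 = 1
g4 = NOT g3 = NOT 1 = 0
g5 = C AND g4 = 1 AND 0 = 0
g6 = g2 OR g5 = 0 OR 0 = 0
So g6 = 0.

B=0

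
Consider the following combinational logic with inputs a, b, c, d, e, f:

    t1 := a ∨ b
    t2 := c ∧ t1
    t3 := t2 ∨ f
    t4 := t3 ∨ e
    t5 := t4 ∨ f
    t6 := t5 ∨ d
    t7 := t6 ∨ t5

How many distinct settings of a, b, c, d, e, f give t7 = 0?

t7 = t6 ∨ t5 must be 0, so both t6 = 0 and t5 = 0.
t6 = t5 ∨ d must be 0, so both t5 = 0 and d = 0.
Enumerating the 64 input combinations, 5 give t7 = 0 and 59 give t7 = 1.

5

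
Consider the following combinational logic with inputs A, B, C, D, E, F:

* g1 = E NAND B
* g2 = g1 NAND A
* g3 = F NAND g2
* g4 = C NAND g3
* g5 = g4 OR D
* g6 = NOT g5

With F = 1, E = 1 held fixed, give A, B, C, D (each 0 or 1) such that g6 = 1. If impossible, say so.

A=1, B=0, C=1, D=0

g6 = NOT g5 must be 1, so g5 = 0.
Check with F = 1, E = 1 and A=1, B=0, C=1, D=0:
g1 = E NAND B = 1 NAND 0 = 1
g2 = g1 NAND A = 1 NAND 1 = 0
g3 = F NAND g2 = 1 NAND 0 = 1
g4 = C NAND g3 = 1 NAND 1 = 0
g5 = g4 OR D = 0 OR 0 = 0
g6 = NOT g5 = NOT 0 = 1
So g6 = 1.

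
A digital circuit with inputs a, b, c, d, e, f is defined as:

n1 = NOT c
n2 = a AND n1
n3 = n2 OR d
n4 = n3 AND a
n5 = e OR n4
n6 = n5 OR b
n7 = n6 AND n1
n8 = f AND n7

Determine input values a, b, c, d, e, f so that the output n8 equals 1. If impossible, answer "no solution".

a=0, b=1, c=0, d=1, e=0, f=1

Check with a=0, b=1, c=0, d=1, e=0, f=1:
n1 = NOT c = NOT 0 = 1
n2 = a AND n1 = 0 AND 1 = 0
n3 = n2 OR d = 0 OR 1 = 1
n4 = n3 AND a = 1 AND 0 = 0
n5 = e OR n4 = 0 OR 0 = 0
n6 = n5 OR b = 0 OR 1 = 1
n7 = n6 AND n1 = 1 AND 1 = 1
n8 = f AND n7 = 1 AND 1 = 1
So n8 = 1 as required.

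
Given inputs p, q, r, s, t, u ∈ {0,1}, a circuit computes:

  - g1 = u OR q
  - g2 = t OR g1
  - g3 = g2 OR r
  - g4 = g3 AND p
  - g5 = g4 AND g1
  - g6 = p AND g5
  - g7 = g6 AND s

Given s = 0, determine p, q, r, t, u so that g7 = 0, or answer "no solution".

g7 = g6 AND s must be 0, so at least one of g6, s is 0.
Check with s = 0 and p=0, q=0, r=1, t=0, u=0:
g1 = u OR q = 0 OR 0 = 0
g2 = t OR g1 = 0 OR 0 = 0
g3 = g2 OR r = 0 OR 1 = 1
g4 = g3 AND p = 1 AND 0 = 0
g5 = g4 AND g1 = 0 AND 0 = 0
g6 = p AND g5 = 0 AND 0 = 0
g7 = g6 AND s = 0 AND 0 = 0
So g7 = 0.

p=0 q=0 r=1 t=0 u=0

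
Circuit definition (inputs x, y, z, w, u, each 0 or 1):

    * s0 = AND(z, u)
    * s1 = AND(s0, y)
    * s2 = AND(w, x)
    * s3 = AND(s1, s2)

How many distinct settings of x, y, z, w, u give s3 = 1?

s3 = AND(s1, s2) must be 1, so both s1 = 1 and s2 = 1.
s1 = AND(s0, y) must be 1, so both s0 = 1 and y = 1.
s2 = AND(w, x) must be 1, so both w = 1 and x = 1.
Satisfying assignments:
  x=1, y=1, z=1, w=1, u=1

1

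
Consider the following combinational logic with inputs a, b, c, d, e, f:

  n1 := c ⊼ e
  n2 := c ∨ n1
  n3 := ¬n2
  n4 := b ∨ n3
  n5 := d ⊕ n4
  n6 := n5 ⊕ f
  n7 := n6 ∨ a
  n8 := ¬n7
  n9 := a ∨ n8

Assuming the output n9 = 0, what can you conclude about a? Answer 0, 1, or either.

0

n9 = a ∨ n8 must be 0, so both a = 0 and n8 = 0.
Every assignment with n9 = 0 has a = 0; there are 16 such assignment(s).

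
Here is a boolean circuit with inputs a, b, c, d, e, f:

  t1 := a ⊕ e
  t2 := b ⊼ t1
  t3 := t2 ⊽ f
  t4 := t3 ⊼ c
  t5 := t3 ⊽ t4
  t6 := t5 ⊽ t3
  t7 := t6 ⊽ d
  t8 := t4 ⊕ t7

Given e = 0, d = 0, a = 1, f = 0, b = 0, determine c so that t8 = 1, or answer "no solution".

t8 = t4 ⊕ t7 must be 1, so t4 and t7 differ.
Check with e = 0, d = 0, a = 1, f = 0, b = 0 and c=1:
t1 = a ⊕ e = 1 ⊕ 0 = 1
t2 = b ⊼ t1 = 0 ⊼ 1 = 1
t3 = t2 ⊽ f = 1 ⊽ 0 = 0
t4 = t3 ⊼ c = 0 ⊼ 1 = 1
t5 = t3 ⊽ t4 = 0 ⊽ 1 = 0
t6 = t5 ⊽ t3 = 0 ⊽ 0 = 1
t7 = t6 ⊽ d = 1 ⊽ 0 = 0
t8 = t4 ⊕ t7 = 1 ⊕ 0 = 1
So t8 = 1.

c=1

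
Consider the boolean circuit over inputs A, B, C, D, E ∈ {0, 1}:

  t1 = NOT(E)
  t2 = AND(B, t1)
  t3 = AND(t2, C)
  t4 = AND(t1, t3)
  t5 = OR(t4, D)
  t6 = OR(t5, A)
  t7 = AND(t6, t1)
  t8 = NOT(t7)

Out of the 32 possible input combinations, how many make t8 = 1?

t8 = NOT(t7) must be 1, so t7 = 0.
t7 = AND(t6, t1) must be 0, so at least one of t6, t1 is 0.
Enumerating the 32 input combinations, 19 give t8 = 1 and 13 give t8 = 0.

19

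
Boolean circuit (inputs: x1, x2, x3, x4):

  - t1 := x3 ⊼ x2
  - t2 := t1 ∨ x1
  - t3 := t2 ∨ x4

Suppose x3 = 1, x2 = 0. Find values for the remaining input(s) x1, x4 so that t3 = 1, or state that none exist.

x1=1, x4=1

t3 = t2 ∨ x4 must be 1, so at least one of t2, x4 is 1.
Check with x3 = 1, x2 = 0 and x1=1, x4=1:
t1 = x3 ⊼ x2 = 1 ⊼ 0 = 1
t2 = t1 ∨ x1 = 1 ∨ 1 = 1
t3 = t2 ∨ x4 = 1 ∨ 1 = 1
So t3 = 1.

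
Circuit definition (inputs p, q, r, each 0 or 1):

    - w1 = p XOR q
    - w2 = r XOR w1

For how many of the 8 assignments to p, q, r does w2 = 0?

w2 = r XOR w1 must be 0, so r and w1 are equal.
Satisfying assignments:
  p=0, q=0, r=0
  p=0, q=1, r=1
  p=1, q=0, r=1
  p=1, q=1, r=0

4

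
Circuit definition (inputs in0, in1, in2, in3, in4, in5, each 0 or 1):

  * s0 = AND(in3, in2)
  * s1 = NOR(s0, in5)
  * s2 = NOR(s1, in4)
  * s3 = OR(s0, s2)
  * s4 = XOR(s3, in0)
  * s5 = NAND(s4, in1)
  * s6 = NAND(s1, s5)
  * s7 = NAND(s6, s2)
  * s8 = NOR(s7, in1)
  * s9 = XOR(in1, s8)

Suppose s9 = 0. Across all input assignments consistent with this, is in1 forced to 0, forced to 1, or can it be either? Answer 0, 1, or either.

0

s9 = XOR(in1, s8) must be 0, so in1 and s8 are equal.
Every assignment with s9 = 0 has in1 = 0; there are 22 such assignment(s).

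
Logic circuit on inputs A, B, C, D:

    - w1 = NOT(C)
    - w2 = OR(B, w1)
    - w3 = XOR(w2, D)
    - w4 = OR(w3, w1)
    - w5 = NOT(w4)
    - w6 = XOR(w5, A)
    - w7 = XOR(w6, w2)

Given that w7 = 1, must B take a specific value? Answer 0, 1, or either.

Both values of B occur among assignments with w7 = 1:
  B=0: A=0, B=0, C=0, D=0
  B=1: A=0, B=1, C=0, D=0

either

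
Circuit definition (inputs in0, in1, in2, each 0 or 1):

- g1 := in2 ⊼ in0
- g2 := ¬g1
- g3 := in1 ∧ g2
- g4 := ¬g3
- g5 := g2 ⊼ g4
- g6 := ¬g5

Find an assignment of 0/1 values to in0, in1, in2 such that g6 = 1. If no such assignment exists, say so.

g6 = ¬g5 must be 1, so g5 = 0.
g5 = g2 ⊼ g4 must be 0, so both g2 = 1 and g4 = 1.
Check with in0=1 in1=0 in2=1:
g1 = in2 ⊼ in0 = 1 ⊼ 1 = 0
g2 = ¬g1 = ¬0 = 1
g3 = in1 ∧ g2 = 0 ∧ 1 = 0
g4 = ¬g3 = ¬0 = 1
g5 = g2 ⊼ g4 = 1 ⊼ 1 = 0
g6 = ¬g5 = ¬0 = 1
So g6 = 1 as required.

in0=1 in1=0 in2=1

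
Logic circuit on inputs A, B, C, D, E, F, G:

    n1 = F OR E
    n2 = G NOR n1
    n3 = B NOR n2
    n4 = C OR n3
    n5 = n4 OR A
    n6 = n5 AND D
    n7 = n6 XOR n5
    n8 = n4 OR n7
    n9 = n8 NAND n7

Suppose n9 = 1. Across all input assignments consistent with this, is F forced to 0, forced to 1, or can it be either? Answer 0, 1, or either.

either

Both values of F occur among assignments with n9 = 1:
  F=0: A=0, B=0, C=0, D=0, E=0, F=0, G=0
  F=1: A=0, B=0, C=0, D=1, E=0, F=1, G=0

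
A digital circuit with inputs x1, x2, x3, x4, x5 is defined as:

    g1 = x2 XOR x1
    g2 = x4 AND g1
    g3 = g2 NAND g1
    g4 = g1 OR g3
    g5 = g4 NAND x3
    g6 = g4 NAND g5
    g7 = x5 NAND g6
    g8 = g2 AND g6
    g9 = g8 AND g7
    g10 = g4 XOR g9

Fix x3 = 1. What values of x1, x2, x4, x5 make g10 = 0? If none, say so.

x1=0, x2=1, x4=1, x5=0

g10 = g4 XOR g9 must be 0, so g4 and g9 are equal.
Check with x3 = 1 and x1=0, x2=1, x4=1, x5=0:
g1 = x2 XOR x1 = 1 XOR 0 = 1
g2 = x4 AND g1 = 1 AND 1 = 1
g3 = g2 NAND g1 = 1 NAND 1 = 0
g4 = g1 OR g3 = 1 OR 0 = 1
g5 = g4 NAND x3 = 1 NAND 1 = 0
g6 = g4 NAND g5 = 1 NAND 0 = 1
g7 = x5 NAND g6 = 0 NAND 1 = 1
g8 = g2 AND g6 = 1 AND 1 = 1
g9 = g8 AND g7 = 1 AND 1 = 1
g10 = g4 XOR g9 = 1 XOR 1 = 0
So g10 = 0.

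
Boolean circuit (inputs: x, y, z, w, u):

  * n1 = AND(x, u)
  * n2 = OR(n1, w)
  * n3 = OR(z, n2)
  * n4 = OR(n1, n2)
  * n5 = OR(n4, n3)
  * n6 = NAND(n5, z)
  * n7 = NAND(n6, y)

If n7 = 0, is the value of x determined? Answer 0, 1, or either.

Both values of x occur among assignments with n7 = 0:
  x=0: x=0, y=1, z=0, w=0, u=0
  x=1: x=1, y=1, z=0, w=0, u=0

either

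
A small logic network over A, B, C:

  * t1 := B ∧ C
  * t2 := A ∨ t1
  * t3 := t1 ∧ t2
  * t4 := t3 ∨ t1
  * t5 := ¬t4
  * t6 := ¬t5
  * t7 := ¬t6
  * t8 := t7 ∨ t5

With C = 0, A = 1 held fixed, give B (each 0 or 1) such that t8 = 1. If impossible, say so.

B=1

Check with C = 0, A = 1 and B=1:
t1 = B ∧ C = 1 ∧ 0 = 0
t2 = A ∨ t1 = 1 ∨ 0 = 1
t3 = t1 ∧ t2 = 0 ∧ 1 = 0
t4 = t3 ∨ t1 = 0 ∨ 0 = 0
t5 = ¬t4 = ¬0 = 1
t6 = ¬t5 = ¬1 = 0
t7 = ¬t6 = ¬0 = 1
t8 = t7 ∨ t5 = 1 ∨ 1 = 1
So t8 = 1.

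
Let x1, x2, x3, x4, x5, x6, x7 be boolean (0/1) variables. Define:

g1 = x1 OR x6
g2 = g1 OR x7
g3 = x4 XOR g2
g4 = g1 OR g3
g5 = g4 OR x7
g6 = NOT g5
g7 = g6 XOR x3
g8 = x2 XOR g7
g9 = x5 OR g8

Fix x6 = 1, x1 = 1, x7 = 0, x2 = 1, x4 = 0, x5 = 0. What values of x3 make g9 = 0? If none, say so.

x3=1

g9 = x5 OR g8 must be 0, so both x5 = 0 and g8 = 0.
g8 = x2 XOR g7 must be 0, so x2 and g7 are equal.
Check with x6 = 1, x1 = 1, x7 = 0, x2 = 1, x4 = 0, x5 = 0 and x3=1:
g1 = x1 OR x6 = 1 OR 1 = 1
g2 = g1 OR x7 = 1 OR 0 = 1
g3 = x4 XOR g2 = 0 XOR 1 = 1
g4 = g1 OR g3 = 1 OR 1 = 1
g5 = g4 OR x7 = 1 OR 0 = 1
g6 = NOT g5 = NOT 1 = 0
g7 = g6 XOR x3 = 0 XOR 1 = 1
g8 = x2 XOR g7 = 1 XOR 1 = 0
g9 = x5 OR g8 = 0 OR 0 = 0
So g9 = 0.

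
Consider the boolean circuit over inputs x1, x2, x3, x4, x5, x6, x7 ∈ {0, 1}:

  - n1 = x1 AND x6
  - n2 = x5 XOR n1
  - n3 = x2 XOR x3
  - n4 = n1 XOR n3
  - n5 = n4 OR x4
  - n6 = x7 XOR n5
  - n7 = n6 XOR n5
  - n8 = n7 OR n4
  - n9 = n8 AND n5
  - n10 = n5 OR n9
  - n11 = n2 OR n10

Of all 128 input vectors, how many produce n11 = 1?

n11 = n2 OR n10 must be 1, so at least one of n2, n10 is 1.
Enumerating the 128 input combinations, 112 give n11 = 1 and 16 give n11 = 0.

112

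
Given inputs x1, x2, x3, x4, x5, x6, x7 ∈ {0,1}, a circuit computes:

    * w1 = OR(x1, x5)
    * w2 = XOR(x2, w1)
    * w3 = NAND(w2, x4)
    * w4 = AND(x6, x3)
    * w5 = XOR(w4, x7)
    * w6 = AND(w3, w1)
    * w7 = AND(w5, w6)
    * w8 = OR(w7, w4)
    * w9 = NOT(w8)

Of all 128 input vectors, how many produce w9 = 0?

59

w9 = NOT(w8) must be 0, so w8 = 1.
Enumerating the 128 input combinations, 59 give w9 = 0 and 69 give w9 = 1.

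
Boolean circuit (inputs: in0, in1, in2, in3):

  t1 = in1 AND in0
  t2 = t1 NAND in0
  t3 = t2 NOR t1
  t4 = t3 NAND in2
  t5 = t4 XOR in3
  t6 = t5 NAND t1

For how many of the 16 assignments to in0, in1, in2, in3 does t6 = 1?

t6 = t5 NAND t1 must be 1, so at least one of t5, t1 is 0.
Enumerating the 16 input combinations, 14 give t6 = 1 and 2 give t6 = 0.

14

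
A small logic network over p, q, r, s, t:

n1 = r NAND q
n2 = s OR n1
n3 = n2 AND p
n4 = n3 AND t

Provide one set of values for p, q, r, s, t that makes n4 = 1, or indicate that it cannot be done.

n4 = n3 AND t must be 1, so both n3 = 1 and t = 1.
n3 = n2 AND p must be 1, so both n2 = 1 and p = 1.
Check with p=1, q=0, r=1, s=1, t=1:
n1 = r NAND q = 1 NAND 0 = 1
n2 = s OR n1 = 1 OR 1 = 1
n3 = n2 AND p = 1 AND 1 = 1
n4 = n3 AND t = 1 AND 1 = 1
So n4 = 1 as required.

p=1, q=0, r=1, s=1, t=1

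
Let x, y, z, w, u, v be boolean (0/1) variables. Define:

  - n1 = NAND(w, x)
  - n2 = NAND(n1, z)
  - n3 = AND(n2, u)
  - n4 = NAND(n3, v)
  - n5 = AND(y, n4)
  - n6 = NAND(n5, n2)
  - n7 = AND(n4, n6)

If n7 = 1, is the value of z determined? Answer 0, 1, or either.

Both values of z occur among assignments with n7 = 1:
  z=0: x=0, y=0, z=0, w=0, u=0, v=0
  z=1: x=0, y=0, z=1, w=0, u=0, v=0

either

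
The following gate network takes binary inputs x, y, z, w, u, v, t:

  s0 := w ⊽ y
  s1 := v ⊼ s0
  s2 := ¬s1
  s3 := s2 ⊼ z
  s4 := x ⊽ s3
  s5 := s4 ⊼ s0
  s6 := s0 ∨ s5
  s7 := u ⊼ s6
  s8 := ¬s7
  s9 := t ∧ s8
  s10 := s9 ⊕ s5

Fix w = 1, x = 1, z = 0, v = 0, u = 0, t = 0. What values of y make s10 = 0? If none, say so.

With w = 1, x = 1, z = 0, v = 0, u = 0, t = 0 fixed, none of the 2 settings of y give s10 = 0.
For example, with y=1:
s0 = w ⊽ y = 1 ⊽ 1 = 0
s1 = v ⊼ s0 = 0 ⊼ 0 = 1
s2 = ¬s1 = ¬1 = 0
s3 = s2 ⊼ z = 0 ⊼ 0 = 1
s4 = x ⊽ s3 = 1 ⊽ 1 = 0
s5 = s4 ⊼ s0 = 0 ⊼ 0 = 1
s6 = s0 ∨ s5 = 0 ∨ 1 = 1
s7 = u ⊼ s6 = 0 ⊼ 1 = 1
s8 = ¬s7 = ¬1 = 0
s9 = t ∧ s8 = 0 ∧ 0 = 0
s10 = s9 ⊕ s5 = 0 ⊕ 1 = 1
giving s10 = 1 ≠ 0.

no solution exists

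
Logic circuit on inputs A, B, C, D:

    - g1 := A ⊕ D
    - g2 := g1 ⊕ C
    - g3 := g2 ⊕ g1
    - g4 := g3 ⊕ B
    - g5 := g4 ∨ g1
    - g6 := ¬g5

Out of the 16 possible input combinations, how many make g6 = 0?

12

g6 = ¬g5 must be 0, so g5 = 1.
g5 = g4 ∨ g1 must be 1, so at least one of g4, g1 is 1.
Enumerating the 16 input combinations, 12 give g6 = 0 and 4 give g6 = 1.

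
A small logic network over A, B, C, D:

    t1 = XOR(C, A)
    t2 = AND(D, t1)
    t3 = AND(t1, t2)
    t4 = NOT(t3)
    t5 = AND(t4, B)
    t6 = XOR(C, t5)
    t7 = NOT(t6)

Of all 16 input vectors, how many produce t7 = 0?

t7 = NOT(t6) must be 0, so t6 = 1.
t6 = XOR(C, t5) must be 1, so C and t5 differ.
Enumerating the 16 input combinations, 8 give t7 = 0 and 8 give t7 = 1.

8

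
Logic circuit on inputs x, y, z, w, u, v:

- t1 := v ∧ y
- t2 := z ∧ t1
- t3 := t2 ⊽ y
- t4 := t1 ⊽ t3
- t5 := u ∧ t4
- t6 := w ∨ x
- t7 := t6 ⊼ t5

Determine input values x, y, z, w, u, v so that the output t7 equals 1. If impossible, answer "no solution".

x=1, y=0, z=1, w=1, u=0, v=1

t7 = t6 ⊼ t5 must be 1, so at least one of t6, t5 is 0.
Check with x=1, y=0, z=1, w=1, u=0, v=1:
t1 = v ∧ y = 1 ∧ 0 = 0
t2 = z ∧ t1 = 1 ∧ 0 = 0
t3 = t2 ⊽ y = 0 ⊽ 0 = 1
t4 = t1 ⊽ t3 = 0 ⊽ 1 = 0
t5 = u ∧ t4 = 0 ∧ 0 = 0
t6 = w ∨ x = 1 ∨ 1 = 1
t7 = t6 ⊼ t5 = 1 ⊼ 0 = 1
So t7 = 1 as required.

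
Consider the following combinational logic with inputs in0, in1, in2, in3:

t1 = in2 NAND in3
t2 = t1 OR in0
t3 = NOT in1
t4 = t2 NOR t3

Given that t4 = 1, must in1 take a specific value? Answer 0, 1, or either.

1

t4 = t2 NOR t3 must be 1, so both t2 = 0 and t3 = 0.
Every assignment with t4 = 1 has in1 = 1; there are 1 such assignment(s).
  in0=0, in1=1, in2=1, in3=1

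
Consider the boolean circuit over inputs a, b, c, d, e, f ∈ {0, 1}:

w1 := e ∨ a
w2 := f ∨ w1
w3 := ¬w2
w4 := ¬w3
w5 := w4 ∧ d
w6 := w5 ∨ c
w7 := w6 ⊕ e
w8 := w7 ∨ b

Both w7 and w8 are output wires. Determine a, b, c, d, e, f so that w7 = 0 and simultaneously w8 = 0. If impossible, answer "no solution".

a=0, b=0, c=1, d=0, e=1, f=0

Check with a=0, b=0, c=1, d=0, e=1, f=0:
w1 = e ∨ a = 1 ∨ 0 = 1
w2 = f ∨ w1 = 0 ∨ 1 = 1
w3 = ¬w2 = ¬1 = 0
w4 = ¬w3 = ¬0 = 1
w5 = w4 ∧ d = 1 ∧ 0 = 0
w6 = w5 ∨ c = 0 ∨ 1 = 1
w7 = w6 ⊕ e = 1 ⊕ 1 = 0
w8 = w7 ∨ b = 0 ∨ 0 = 0
So w7 = 0 and w8 = 0.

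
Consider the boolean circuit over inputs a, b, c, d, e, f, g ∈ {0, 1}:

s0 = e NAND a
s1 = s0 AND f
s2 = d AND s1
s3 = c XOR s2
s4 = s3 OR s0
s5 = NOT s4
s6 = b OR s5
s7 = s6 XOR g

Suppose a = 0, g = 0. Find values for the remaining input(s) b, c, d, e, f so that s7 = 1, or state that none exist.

b=1, c=0, d=0, e=1, f=1

s7 = s6 XOR g must be 1, so s6 and g differ.
Check with a = 0, g = 0 and b=1, c=0, d=0, e=1, f=1:
s0 = e NAND a = 1 NAND 0 = 1
s1 = s0 AND f = 1 AND 1 = 1
s2 = d AND s1 = 0 AND 1 = 0
s3 = c XOR s2 = 0 XOR 0 = 0
s4 = s3 OR s0 = 0 OR 1 = 1
s5 = NOT s4 = NOT 1 = 0
s6 = b OR s5 = 1 OR 0 = 1
s7 = s6 XOR g = 1 XOR 0 = 1
So s7 = 1.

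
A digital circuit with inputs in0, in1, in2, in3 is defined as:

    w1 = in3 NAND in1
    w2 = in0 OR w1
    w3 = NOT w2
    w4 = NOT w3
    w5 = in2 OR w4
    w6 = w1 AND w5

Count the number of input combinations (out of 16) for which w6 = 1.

12

w6 = w1 AND w5 must be 1, so both w1 = 1 and w5 = 1.
w1 = in3 NAND in1 must be 1, so at least one of in3, in1 is 0.
Enumerating the 16 input combinations, 12 give w6 = 1 and 4 give w6 = 0.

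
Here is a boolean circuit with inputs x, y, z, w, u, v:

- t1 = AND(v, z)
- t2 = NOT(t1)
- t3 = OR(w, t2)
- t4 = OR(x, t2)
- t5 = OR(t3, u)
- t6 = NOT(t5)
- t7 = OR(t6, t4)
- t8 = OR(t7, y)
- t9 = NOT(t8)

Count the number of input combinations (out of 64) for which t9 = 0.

61

t9 = NOT(t8) must be 0, so t8 = 1.
t8 = OR(t7, y) must be 1, so at least one of t7, y is 1.
Enumerating the 64 input combinations, 61 give t9 = 0 and 3 give t9 = 1.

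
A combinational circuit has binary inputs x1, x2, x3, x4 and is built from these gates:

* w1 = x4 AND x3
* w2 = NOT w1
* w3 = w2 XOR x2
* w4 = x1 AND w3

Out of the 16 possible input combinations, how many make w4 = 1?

4

w4 = x1 AND w3 must be 1, so both x1 = 1 and w3 = 1.
Enumerating the 16 input combinations, 4 give w4 = 1 and 12 give w4 = 0.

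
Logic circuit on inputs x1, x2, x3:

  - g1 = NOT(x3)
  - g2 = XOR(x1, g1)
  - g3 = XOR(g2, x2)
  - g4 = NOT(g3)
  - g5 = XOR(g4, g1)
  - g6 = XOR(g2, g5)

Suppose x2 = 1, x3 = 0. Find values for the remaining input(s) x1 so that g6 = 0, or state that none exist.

no solution exists

With x2 = 1, x3 = 0 fixed, none of the 2 settings of x1 give g6 = 0.
For example, with x1=0:
g1 = NOT(x3) = NOT 0 = 1
g2 = XOR(x1, g1) = XOR(0, 1) = 1
g3 = XOR(g2, x2) = XOR(1, 1) = 0
g4 = NOT(g3) = NOT 0 = 1
g5 = XOR(g4, g1) = XOR(1, 1) = 0
g6 = XOR(g2, g5) = XOR(1, 0) = 1
giving g6 = 1 ≠ 0.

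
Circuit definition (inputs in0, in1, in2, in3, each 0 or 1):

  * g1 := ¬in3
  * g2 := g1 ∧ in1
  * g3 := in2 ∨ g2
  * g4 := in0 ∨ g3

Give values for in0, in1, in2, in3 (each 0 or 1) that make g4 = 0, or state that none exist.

in0=0, in1=1, in2=0, in3=1

g4 = in0 ∨ g3 must be 0, so both in0 = 0 and g3 = 0.
g3 = in2 ∨ g2 must be 0, so both in2 = 0 and g2 = 0.
g2 = g1 ∧ in1 must be 0, so at least one of g1, in1 is 0.
Check with in0=0, in1=1, in2=0, in3=1:
g1 = ¬in3 = ¬1 = 0
g2 = g1 ∧ in1 = 0 ∧ 1 = 0
g3 = in2 ∨ g2 = 0 ∨ 0 = 0
g4 = in0 ∨ g3 = 0 ∨ 0 = 0
So g4 = 0 as required.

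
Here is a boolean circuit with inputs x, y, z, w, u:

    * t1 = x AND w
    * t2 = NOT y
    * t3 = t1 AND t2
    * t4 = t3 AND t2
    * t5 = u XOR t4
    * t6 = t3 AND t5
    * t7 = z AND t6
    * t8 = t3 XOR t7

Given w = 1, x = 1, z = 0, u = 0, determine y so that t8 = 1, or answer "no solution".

t8 = t3 XOR t7 must be 1, so t3 and t7 differ.
Check with w = 1, x = 1, z = 0, u = 0 and y=0:
t1 = x AND w = 1 AND 1 = 1
t2 = NOT y = NOT 0 = 1
t3 = t1 AND t2 = 1 AND 1 = 1
t4 = t3 AND t2 = 1 AND 1 = 1
t5 = u XOR t4 = 0 XOR 1 = 1
t6 = t3 AND t5 = 1 AND 1 = 1
t7 = z AND t6 = 0 AND 1 = 0
t8 = t3 XOR t7 = 1 XOR 0 = 1
So t8 = 1.

y=0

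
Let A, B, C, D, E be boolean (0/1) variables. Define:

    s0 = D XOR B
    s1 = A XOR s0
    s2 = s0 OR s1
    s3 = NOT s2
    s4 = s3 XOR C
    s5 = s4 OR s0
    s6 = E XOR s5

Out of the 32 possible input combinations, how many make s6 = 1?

s6 = E XOR s5 must be 1, so E and s5 differ.
Enumerating the 32 input combinations, 16 give s6 = 1 and 16 give s6 = 0.

16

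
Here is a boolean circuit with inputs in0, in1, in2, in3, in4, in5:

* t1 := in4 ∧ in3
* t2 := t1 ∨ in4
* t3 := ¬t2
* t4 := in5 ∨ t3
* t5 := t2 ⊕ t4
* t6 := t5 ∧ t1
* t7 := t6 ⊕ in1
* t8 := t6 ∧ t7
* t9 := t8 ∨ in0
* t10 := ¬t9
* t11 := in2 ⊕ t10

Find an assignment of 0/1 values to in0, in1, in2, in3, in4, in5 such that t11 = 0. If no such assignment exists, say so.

t11 = in2 ⊕ t10 must be 0, so in2 and t10 are equal.
Check with in0=0 in1=0 in2=1 in3=0 in4=0 in5=1:
t1 = in4 ∧ in3 = 0 ∧ 0 = 0
t2 = t1 ∨ in4 = 0 ∨ 0 = 0
t3 = ¬t2 = ¬0 = 1
t4 = in5 ∨ t3 = 1 ∨ 1 = 1
t5 = t2 ⊕ t4 = 0 ⊕ 1 = 1
t6 = t5 ∧ t1 = 1 ∧ 0 = 0
t7 = t6 ⊕ in1 = 0 ⊕ 0 = 0
t8 = t6 ∧ t7 = 0 ∧ 0 = 0
t9 = t8 ∨ in0 = 0 ∨ 0 = 0
t10 = ¬t9 = ¬0 = 1
t11 = in2 ⊕ t10 = 1 ⊕ 1 = 0
So t11 = 0 as required.

in0=0 in1=0 in2=1 in3=0 in4=0 in5=1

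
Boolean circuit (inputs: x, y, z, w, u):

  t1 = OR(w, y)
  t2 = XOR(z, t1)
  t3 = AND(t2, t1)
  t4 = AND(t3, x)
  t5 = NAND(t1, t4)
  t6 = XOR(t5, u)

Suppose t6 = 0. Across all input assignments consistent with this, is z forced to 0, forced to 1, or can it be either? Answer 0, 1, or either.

Both values of z occur among assignments with t6 = 0:
  z=0: x=0, y=0, z=0, w=0, u=1
  z=1: x=0, y=0, z=1, w=0, u=1

either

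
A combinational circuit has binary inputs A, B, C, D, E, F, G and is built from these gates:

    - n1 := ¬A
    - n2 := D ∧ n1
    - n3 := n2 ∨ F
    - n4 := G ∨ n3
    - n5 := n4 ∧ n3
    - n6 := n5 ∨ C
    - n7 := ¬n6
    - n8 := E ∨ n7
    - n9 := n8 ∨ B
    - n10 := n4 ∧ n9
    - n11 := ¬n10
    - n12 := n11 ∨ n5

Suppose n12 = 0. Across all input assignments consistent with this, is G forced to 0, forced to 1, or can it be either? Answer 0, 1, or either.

1

n12 = n11 ∨ n5 must be 0, so both n11 = 0 and n5 = 0.
n11 = ¬n10 must be 0, so n10 = 1.
n5 = n4 ∧ n3 must be 0, so at least one of n4, n3 is 0.
Every assignment with n12 = 0 has G = 1; there are 21 such assignment(s).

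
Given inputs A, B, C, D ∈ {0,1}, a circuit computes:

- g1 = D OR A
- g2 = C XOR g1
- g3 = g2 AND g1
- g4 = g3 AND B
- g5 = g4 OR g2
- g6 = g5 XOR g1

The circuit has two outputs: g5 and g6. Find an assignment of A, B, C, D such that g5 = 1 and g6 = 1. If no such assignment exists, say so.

Check with A=0, B=1, C=1, D=0:
g1 = D OR A = 0 OR 0 = 0
g2 = C XOR g1 = 1 XOR 0 = 1
g3 = g2 AND g1 = 1 AND 0 = 0
g4 = g3 AND B = 0 AND 1 = 0
g5 = g4 OR g2 = 0 OR 1 = 1
g6 = g5 XOR g1 = 1 XOR 0 = 1
So g5 = 1 and g6 = 1.

A=0, B=1, C=1, D=0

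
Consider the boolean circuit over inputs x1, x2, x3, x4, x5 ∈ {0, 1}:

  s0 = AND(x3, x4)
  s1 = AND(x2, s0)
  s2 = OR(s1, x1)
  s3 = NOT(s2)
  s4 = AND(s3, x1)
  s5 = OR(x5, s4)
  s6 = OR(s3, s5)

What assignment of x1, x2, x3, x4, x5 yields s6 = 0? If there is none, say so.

x1=1 x2=0 x3=1 x4=1 x5=0

s6 = OR(s3, s5) must be 0, so both s3 = 0 and s5 = 0.
Check with x1=1 x2=0 x3=1 x4=1 x5=0:
s0 = AND(x3, x4) = AND(1, 1) = 1
s1 = AND(x2, s0) = AND(0, 1) = 0
s2 = OR(s1, x1) = OR(0, 1) = 1
s3 = NOT(s2) = NOT 1 = 0
s4 = AND(s3, x1) = AND(0, 1) = 0
s5 = OR(x5, s4) = OR(0, 0) = 0
s6 = OR(s3, s5) = OR(0, 0) = 0
So s6 = 0 as required.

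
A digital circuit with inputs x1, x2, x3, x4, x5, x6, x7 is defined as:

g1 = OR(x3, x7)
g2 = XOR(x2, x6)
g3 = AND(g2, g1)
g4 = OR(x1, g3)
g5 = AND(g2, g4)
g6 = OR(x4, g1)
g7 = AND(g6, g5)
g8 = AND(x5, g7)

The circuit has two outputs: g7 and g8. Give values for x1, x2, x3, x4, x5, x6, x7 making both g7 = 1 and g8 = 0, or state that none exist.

Check with x1=1, x2=0, x3=1, x4=1, x5=0, x6=1, x7=1:
g1 = OR(x3, x7) = OR(1, 1) = 1
g2 = XOR(x2, x6) = XOR(0, 1) = 1
g3 = AND(g2, g1) = AND(1, 1) = 1
g4 = OR(x1, g3) = OR(1, 1) = 1
g5 = AND(g2, g4) = AND(1, 1) = 1
g6 = OR(x4, g1) = OR(1, 1) = 1
g7 = AND(g6, g5) = AND(1, 1) = 1
g8 = AND(x5, g7) = AND(0, 1) = 0
So g7 = 1 and g8 = 0.

x1=1, x2=0, x3=1, x4=1, x5=0, x6=1, x7=1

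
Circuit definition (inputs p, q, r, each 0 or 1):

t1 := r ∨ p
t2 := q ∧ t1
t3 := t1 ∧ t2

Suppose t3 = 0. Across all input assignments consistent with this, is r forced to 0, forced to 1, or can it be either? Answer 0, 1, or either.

either

Both values of r occur among assignments with t3 = 0:
  r=0: p=0, q=0, r=0
  r=1: p=0, q=0, r=1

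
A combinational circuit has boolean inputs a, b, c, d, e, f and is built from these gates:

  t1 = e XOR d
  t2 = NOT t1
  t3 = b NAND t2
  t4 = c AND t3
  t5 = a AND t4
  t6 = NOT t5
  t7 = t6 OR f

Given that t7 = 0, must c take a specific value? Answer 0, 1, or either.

1

t7 = t6 OR f must be 0, so both t6 = 0 and f = 0.
t6 = NOT t5 must be 0, so t5 = 1.
Every assignment with t7 = 0 has c = 1; there are 6 such assignment(s).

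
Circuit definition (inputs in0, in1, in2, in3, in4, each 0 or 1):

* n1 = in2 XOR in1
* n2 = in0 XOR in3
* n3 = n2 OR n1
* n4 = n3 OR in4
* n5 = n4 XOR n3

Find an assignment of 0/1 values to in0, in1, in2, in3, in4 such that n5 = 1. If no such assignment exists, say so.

in0=0, in1=1, in2=1, in3=0, in4=1

n5 = n4 XOR n3 must be 1, so n4 and n3 differ.
Check with in0=0, in1=1, in2=1, in3=0, in4=1:
n1 = in2 XOR in1 = 1 XOR 1 = 0
n2 = in0 XOR in3 = 0 XOR 0 = 0
n3 = n2 OR n1 = 0 OR 0 = 0
n4 = n3 OR in4 = 0 OR 1 = 1
n5 = n4 XOR n3 = 1 XOR 0 = 1
So n5 = 1 as required.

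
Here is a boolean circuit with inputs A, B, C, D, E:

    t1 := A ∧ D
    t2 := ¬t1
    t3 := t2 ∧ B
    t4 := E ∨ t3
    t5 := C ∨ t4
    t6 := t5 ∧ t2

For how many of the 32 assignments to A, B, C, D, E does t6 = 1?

21

t6 = t5 ∧ t2 must be 1, so both t5 = 1 and t2 = 1.
t5 = C ∨ t4 must be 1, so at least one of C, t4 is 1.
Enumerating the 32 input combinations, 21 give t6 = 1 and 11 give t6 = 0.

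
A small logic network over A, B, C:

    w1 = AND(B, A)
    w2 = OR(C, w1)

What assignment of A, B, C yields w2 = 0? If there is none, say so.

A=1, B=0, C=0

w2 = OR(C, w1) must be 0, so both C = 0 and w1 = 0.
w1 = AND(B, A) must be 0, so at least one of B, A is 0.
Check with A=1, B=0, C=0:
w1 = AND(B, A) = AND(0, 1) = 0
w2 = OR(C, w1) = OR(0, 0) = 0
So w2 = 0 as required.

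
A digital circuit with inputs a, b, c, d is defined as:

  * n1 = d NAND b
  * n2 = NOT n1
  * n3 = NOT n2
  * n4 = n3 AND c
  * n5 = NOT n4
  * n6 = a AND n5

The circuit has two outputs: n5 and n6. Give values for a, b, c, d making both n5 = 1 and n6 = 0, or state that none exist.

a=0, b=0, c=0, d=1

Check with a=0, b=0, c=0, d=1:
n1 = d NAND b = 1 NAND 0 = 1
n2 = NOT n1 = NOT 1 = 0
n3 = NOT n2 = NOT 0 = 1
n4 = n3 AND c = 1 AND 0 = 0
n5 = NOT n4 = NOT 0 = 1
n6 = a AND n5 = 0 AND 1 = 0
So n5 = 1 and n6 = 0.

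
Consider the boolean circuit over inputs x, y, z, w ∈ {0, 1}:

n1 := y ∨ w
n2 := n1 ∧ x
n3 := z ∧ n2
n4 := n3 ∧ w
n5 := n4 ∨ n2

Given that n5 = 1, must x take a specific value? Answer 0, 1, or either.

1

n5 = n4 ∨ n2 must be 1, so at least one of n4, n2 is 1.
Every assignment with n5 = 1 has x = 1; there are 6 such assignment(s).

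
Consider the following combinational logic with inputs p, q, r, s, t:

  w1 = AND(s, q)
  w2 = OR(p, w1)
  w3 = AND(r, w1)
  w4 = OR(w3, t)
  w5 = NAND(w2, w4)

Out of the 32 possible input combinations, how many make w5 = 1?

20

w5 = NAND(w2, w4) must be 1, so at least one of w2, w4 is 0.
Enumerating the 32 input combinations, 20 give w5 = 1 and 12 give w5 = 0.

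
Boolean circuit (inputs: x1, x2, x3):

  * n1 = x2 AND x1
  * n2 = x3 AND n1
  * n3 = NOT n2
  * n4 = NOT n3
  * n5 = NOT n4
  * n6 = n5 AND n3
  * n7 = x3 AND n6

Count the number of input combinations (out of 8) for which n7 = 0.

5

n7 = x3 AND n6 must be 0, so at least one of x3, n6 is 0.
Satisfying assignments:
  x1=0, x2=0, x3=0
  x1=0, x2=1, x3=0
  x1=1, x2=0, x3=0
  x1=1, x2=1, x3=0
  x1=1, x2=1, x3=1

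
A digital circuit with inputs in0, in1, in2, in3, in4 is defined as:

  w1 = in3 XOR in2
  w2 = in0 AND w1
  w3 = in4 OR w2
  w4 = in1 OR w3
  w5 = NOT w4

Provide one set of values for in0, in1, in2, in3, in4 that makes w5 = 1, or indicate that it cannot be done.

in0=0 in1=0 in2=0 in3=1 in4=0

w5 = NOT w4 must be 1, so w4 = 0.
Check with in0=0 in1=0 in2=0 in3=1 in4=0:
w1 = in3 XOR in2 = 1 XOR 0 = 1
w2 = in0 AND w1 = 0 AND 1 = 0
w3 = in4 OR w2 = 0 OR 0 = 0
w4 = in1 OR w3 = 0 OR 0 = 0
w5 = NOT w4 = NOT 0 = 1
So w5 = 1 as required.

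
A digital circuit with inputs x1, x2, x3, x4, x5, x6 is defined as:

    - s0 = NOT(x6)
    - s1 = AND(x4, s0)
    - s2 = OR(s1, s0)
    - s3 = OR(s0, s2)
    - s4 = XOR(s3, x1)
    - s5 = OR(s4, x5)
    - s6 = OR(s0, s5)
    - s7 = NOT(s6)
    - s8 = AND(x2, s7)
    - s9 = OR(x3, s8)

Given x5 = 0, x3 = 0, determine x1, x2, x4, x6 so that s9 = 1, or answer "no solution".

x1=0 x2=1 x4=1 x6=1

s9 = OR(x3, s8) must be 1, so at least one of x3, s8 is 1.
Check with x5 = 0, x3 = 0 and x1=0, x2=1, x4=1, x6=1:
s0 = NOT(x6) = NOT 1 = 0
s1 = AND(x4, s0) = AND(1, 0) = 0
s2 = OR(s1, s0) = OR(0, 0) = 0
s3 = OR(s0, s2) = OR(0, 0) = 0
s4 = XOR(s3, x1) = XOR(0, 0) = 0
s5 = OR(s4, x5) = OR(0, 0) = 0
s6 = OR(s0, s5) = OR(0, 0) = 0
s7 = NOT(s6) = NOT 0 = 1
s8 = AND(x2, s7) = AND(1, 1) = 1
s9 = OR(x3, s8) = OR(0, 1) = 1
So s9 = 1.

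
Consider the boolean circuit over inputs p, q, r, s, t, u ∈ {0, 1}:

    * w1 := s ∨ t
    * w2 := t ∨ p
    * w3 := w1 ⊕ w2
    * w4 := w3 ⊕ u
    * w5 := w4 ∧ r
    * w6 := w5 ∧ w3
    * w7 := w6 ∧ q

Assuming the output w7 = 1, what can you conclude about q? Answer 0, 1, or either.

1

w7 = w6 ∧ q must be 1, so both w6 = 1 and q = 1.
w6 = w5 ∧ w3 must be 1, so both w5 = 1 and w3 = 1.
w5 = w4 ∧ r must be 1, so both w4 = 1 and r = 1.
Every assignment with w7 = 1 has q = 1; there are 2 such assignment(s).
  p=0, q=1, r=1, s=1, t=0, u=0
  p=1, q=1, r=1, s=0, t=0, u=0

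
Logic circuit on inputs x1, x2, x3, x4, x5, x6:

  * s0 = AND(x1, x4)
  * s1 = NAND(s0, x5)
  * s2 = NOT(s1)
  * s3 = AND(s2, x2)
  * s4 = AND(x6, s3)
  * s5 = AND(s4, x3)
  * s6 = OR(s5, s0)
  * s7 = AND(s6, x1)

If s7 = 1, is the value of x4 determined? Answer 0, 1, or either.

1

s7 = AND(s6, x1) must be 1, so both s6 = 1 and x1 = 1.
Every assignment with s7 = 1 has x4 = 1; there are 16 such assignment(s).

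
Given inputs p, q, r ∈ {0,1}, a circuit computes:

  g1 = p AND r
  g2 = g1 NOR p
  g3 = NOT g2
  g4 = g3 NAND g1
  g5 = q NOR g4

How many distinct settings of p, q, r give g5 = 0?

g5 = q NOR g4 must be 0, so at least one of q, g4 is 1.
Enumerating the 8 input combinations, 7 give g5 = 0 and 1 give g5 = 1.

7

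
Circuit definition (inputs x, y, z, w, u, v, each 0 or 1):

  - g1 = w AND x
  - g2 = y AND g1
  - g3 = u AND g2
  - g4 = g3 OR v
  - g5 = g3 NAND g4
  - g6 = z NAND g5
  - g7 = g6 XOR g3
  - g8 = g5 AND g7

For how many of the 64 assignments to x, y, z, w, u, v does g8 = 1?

30

g8 = g5 AND g7 must be 1, so both g5 = 1 and g7 = 1.
g5 = g3 NAND g4 must be 1, so at least one of g3, g4 is 0.
Enumerating the 64 input combinations, 30 give g8 = 1 and 34 give g8 = 0.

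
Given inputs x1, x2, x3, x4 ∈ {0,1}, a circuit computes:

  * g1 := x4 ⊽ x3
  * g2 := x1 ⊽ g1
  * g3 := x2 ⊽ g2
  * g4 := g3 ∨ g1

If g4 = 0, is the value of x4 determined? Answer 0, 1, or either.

Both values of x4 occur among assignments with g4 = 0:
  x4=0: x1=0, x2=0, x3=1, x4=0
  x4=1: x1=0, x2=0, x3=0, x4=1

either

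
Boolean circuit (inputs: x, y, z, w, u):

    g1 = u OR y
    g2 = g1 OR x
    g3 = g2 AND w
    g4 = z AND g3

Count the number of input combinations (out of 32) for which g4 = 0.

g4 = z AND g3 must be 0, so at least one of z, g3 is 0.
Enumerating the 32 input combinations, 25 give g4 = 0 and 7 give g4 = 1.

25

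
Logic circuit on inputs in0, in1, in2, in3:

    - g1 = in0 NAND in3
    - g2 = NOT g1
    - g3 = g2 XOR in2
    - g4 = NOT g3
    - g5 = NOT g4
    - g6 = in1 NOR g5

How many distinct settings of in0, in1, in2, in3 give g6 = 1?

g6 = in1 NOR g5 must be 1, so both in1 = 0 and g5 = 0.
g5 = NOT g4 must be 0, so g4 = 1.
g4 = NOT g3 must be 1, so g3 = 0.
Satisfying assignments:
  in0=0, in1=0, in2=0, in3=0
  in0=0, in1=0, in2=0, in3=1
  in0=1, in1=0, in2=0, in3=0
  in0=1, in1=0, in2=1, in3=1

4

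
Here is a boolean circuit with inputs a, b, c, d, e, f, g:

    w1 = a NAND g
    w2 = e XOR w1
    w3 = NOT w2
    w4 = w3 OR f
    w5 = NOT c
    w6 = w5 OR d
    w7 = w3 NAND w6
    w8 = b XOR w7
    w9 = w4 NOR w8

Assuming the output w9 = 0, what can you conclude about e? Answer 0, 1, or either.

either

Both values of e occur among assignments with w9 = 0:
  e=0: a=0, b=0, c=0, d=0, e=0, f=0, g=0
  e=1: a=0, b=0, c=0, d=0, e=1, f=0, g=0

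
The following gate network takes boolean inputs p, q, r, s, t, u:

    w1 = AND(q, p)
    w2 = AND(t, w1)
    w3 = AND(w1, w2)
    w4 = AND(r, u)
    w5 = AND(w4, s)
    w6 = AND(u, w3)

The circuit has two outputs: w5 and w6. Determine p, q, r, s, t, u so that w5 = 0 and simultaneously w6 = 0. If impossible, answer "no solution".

Check with p=1 q=0 r=0 s=0 t=1 u=0:
w1 = AND(q, p) = AND(0, 1) = 0
w2 = AND(t, w1) = AND(1, 0) = 0
w3 = AND(w1, w2) = AND(0, 0) = 0
w4 = AND(r, u) = AND(0, 0) = 0
w5 = AND(w4, s) = AND(0, 0) = 0
w6 = AND(u, w3) = AND(0, 0) = 0
So w5 = 0 and w6 = 0.

p=1 q=0 r=0 s=0 t=1 u=0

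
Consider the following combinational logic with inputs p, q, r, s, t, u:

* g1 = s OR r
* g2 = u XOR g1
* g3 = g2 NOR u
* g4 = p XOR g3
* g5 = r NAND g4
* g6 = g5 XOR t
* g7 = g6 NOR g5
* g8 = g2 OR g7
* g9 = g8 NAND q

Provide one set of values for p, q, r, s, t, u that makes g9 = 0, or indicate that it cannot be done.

p=0, q=1, r=1, s=1, t=0, u=0

Check with p=0, q=1, r=1, s=1, t=0, u=0:
g1 = s OR r = 1 OR 1 = 1
g2 = u XOR g1 = 0 XOR 1 = 1
g3 = g2 NOR u = 1 NOR 0 = 0
g4 = p XOR g3 = 0 XOR 0 = 0
g5 = r NAND g4 = 1 NAND 0 = 1
g6 = g5 XOR t = 1 XOR 0 = 1
g7 = g6 NOR g5 = 1 NOR 1 = 0
g8 = g2 OR g7 = 1 OR 0 = 1
g9 = g8 NAND q = 1 NAND 1 = 0
So g9 = 0 as required.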